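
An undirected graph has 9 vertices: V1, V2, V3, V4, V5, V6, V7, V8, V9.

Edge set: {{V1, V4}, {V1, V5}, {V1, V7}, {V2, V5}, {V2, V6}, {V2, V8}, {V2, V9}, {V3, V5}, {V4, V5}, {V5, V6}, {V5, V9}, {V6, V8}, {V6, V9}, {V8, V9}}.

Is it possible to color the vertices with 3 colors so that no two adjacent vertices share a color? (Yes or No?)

No

V2, V6, V8, V9 are mutually adjacent (a clique of size 4), so at least 4 colors are needed.
So 3 colors are not enough.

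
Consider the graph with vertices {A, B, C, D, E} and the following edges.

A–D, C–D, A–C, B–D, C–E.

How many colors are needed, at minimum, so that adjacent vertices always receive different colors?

A, C, D form a triangle, so at least 3 colors are needed.
3 colors suffice: color 1 → {D, E}; color 2 → {B, C}; color 3 → {A}. No two adjacent vertices share a color.

3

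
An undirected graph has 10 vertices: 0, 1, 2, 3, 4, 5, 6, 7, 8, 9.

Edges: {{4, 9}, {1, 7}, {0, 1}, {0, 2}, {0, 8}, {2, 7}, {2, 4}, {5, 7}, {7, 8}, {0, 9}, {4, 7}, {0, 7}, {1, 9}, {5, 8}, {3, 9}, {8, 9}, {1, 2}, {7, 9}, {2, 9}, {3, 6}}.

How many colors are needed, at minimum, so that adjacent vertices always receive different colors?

5

0, 1, 2, 7, 9 are mutually adjacent (a clique of size 5), so at least 5 colors are needed.
A valid assignment using 5 colors: 0=green, 1=purple, 2=yellow, 3=blue, 4=green, 5=red, 6=red, 7=blue, 8=yellow, 9=red. Every edge joins two different colors.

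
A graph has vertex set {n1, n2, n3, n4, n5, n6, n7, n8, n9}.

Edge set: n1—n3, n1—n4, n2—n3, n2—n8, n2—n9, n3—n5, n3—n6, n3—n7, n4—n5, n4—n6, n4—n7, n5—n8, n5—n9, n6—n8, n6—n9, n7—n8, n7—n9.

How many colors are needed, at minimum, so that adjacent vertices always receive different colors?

2

n3 and n6 are adjacent, so at least 2 colors are needed.
A valid assignment using 2 colors: n1=2, n2=2, n3=1, n4=1, n5=2, n6=2, n7=2, n8=1, n9=1. Each edge has distinct colors on its endpoints.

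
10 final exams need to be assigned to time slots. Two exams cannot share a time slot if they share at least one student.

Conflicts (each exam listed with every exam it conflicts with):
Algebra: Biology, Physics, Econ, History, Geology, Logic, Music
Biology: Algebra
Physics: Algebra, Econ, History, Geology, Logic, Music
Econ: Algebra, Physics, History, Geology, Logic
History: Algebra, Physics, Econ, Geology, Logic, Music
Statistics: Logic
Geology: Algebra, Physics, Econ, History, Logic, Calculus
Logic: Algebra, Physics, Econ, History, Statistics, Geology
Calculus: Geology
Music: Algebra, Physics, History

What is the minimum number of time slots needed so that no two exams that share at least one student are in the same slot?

Algebra, Physics, Econ, History, Geology, Logic pairwise conflict, so at least 6 time slots are needed.
6 time slots suffice: time slot 1 → {Algebra, Statistics, Calculus}; time slot 2 → {Biology, Geology, Music}; time slot 3 → {Physics}; time slot 4 → {History}; time slot 5 → {Logic}; time slot 6 → {Econ}. No two conflicting exams share a time slot.

6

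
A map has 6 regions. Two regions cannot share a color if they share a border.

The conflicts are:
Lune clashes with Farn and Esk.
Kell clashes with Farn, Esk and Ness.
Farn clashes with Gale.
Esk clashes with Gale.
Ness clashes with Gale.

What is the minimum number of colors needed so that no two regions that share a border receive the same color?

Kell and Esk conflict, so at least 2 colors are needed.
2 colors suffice: color 1 → {Farn, Esk, Ness}; color 2 → {Lune, Kell, Gale}. Every pair that conflicts lands in different colors.

2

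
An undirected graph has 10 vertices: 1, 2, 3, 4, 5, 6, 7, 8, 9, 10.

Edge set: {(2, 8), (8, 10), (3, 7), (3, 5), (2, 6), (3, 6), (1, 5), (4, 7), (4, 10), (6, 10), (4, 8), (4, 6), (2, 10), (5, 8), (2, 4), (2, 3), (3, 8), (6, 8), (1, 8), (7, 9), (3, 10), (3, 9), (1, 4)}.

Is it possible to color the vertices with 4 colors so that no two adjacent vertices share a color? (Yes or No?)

No

2, 3, 6, 8, 10 are mutually adjacent (a clique of size 5), so at least 5 colors are needed.
So 4 colors are not enough.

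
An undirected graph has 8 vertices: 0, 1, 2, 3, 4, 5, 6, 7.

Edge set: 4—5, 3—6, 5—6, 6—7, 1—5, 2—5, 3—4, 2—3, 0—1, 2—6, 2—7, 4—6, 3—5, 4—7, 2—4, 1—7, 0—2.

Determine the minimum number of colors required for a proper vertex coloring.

5

2, 3, 4, 5, 6 are pairwise adjacent (a clique of size 5), so at least 5 colors are needed.
5 colors suffice: color red → {1, 2}; color blue → {0, 4}; color green → {5, 7}; color yellow → {6}; color purple → {3}. No two adjacent vertices share a color.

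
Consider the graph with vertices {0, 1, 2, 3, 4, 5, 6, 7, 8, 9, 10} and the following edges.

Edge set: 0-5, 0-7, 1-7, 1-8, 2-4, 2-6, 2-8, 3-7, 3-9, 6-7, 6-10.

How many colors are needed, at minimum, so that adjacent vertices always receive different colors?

3

The cycle 6-7-1-8-2-6 has odd length 5, so it cannot be 2-colored; at least 3 colors are needed.
3 colors suffice: color a → {2, 5, 7, 9, 10}; color b → {0, 1, 3, 4, 6}; color c → {8}. Each edge has distinct colors on its endpoints.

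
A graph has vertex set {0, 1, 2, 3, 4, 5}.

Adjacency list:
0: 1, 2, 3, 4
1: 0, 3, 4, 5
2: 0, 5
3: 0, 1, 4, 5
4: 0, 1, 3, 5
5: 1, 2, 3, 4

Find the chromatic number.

4

0, 1, 3, 4 are mutually adjacent (a clique of size 4), so at least 4 colors are needed.
4 colors suffice: color red → {2, 4}; color blue → {0, 5}; color green → {3}; color yellow → {1}. No two adjacent vertices share a color.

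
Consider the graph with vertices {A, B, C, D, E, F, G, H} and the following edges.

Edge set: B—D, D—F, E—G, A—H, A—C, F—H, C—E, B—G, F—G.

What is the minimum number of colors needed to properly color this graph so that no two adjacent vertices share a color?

F and G are adjacent, so at least 2 colors are needed.
2 colors suffice: color 1 → {A, B, E, F}; color 2 → {C, D, G, H}. Every edge joins two different colors.

2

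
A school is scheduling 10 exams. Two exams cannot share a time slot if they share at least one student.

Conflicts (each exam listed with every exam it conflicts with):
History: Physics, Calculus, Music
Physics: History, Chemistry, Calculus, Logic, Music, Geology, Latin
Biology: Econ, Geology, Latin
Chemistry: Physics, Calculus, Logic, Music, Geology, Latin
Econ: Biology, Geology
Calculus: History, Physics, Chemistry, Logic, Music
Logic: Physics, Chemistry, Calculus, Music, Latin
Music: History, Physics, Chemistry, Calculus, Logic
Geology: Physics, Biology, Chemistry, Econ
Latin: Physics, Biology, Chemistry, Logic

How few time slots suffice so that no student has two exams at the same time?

Physics, Chemistry, Calculus, Logic, Music all conflict with each other, so at least 5 time slots are needed.
5 time slots suffice: time slot 1 → {Physics, Biology}; time slot 2 → {History, Chemistry, Econ}; time slot 3 → {Logic, Geology}; time slot 4 → {Calculus, Latin}; time slot 5 → {Music}. No two conflicting exams share a time slot.

5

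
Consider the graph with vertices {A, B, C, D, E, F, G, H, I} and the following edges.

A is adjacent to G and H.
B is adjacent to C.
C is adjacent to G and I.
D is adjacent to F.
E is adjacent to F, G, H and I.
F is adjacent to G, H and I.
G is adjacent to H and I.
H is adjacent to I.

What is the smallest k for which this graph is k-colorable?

E, F, G, H, I are pairwise adjacent (a clique of size 5), so at least 5 colors are needed.
5 colors suffice: color 1 → {B, D, G}; color 2 → {A, I}; color 3 → {C, F}; color 4 → {H}; color 5 → {E}. Each edge has distinct colors on its endpoints.

5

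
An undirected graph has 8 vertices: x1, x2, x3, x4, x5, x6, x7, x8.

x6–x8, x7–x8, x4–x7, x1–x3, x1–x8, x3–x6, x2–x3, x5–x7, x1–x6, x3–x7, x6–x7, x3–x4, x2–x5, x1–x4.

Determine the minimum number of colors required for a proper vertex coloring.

x3, x6, x7 are mutually adjacent, so at least 3 colors are needed.
3 colors suffice: color 1 → {x3, x5, x8}; color 2 → {x1, x2, x7}; color 3 → {x4, x6}. Each edge has distinct colors on its endpoints.

3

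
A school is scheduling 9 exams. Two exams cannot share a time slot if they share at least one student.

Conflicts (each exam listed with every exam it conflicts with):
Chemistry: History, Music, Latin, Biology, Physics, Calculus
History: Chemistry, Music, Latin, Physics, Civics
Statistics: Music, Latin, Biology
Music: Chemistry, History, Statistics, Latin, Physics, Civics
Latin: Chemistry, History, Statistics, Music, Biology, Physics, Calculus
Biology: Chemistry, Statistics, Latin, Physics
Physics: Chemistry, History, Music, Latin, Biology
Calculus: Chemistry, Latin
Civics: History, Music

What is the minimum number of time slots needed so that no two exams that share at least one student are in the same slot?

5

Chemistry, History, Music, Latin, Physics are mutually in conflict, so at least 5 time slots are needed.
5 time slots suffice: time slot 1 → {Latin, Civics}; time slot 2 → {Chemistry, Statistics}; time slot 3 → {Music, Biology, Calculus}; time slot 4 → {Physics}; time slot 5 → {History}. Each listed conflict is separated.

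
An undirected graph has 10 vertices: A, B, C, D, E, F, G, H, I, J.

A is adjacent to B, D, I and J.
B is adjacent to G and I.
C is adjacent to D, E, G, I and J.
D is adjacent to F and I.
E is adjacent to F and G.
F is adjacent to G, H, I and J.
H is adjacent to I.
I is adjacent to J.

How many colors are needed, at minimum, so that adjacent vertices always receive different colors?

C, E, G are pairwise adjacent, so at least 3 colors are needed.
3 colors suffice: color red → {G, I}; color blue → {A, C, F}; color green → {B, D, E, H, J}. Each edge has distinct colors on its endpoints.

3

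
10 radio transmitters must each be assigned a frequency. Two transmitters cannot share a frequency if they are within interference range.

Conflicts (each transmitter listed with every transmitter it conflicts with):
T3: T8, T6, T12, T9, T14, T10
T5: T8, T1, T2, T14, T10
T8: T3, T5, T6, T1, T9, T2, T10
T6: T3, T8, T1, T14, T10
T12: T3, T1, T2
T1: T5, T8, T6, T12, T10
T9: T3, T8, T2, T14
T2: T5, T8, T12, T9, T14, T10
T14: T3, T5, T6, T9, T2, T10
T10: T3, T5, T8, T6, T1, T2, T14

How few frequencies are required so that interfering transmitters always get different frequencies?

4

T5, T2, T14, T10 pairwise conflict, so at least 4 frequencies are needed.
A valid assignment using 4 frequencies: T3=3, T5=4, T8=1, T6=4, T12=1, T1=3, T9=2, T2=3, T14=1, T10=2. Every pair that conflicts lands in different frequencies.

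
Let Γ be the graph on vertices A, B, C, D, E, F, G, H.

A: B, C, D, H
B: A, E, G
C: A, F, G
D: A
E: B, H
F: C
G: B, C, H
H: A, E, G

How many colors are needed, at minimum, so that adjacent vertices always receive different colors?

2

C and F are adjacent, so at least 2 colors are needed.
2 colors suffice: color red → {A, E, F, G}; color blue → {B, C, D, H}. No two adjacent vertices share a color.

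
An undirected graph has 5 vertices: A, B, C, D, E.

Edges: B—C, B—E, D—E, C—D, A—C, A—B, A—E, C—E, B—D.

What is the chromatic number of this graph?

4

B, C, D, E form a clique, so at least 4 colors are needed.
4 colors suffice: color 1 → {B}; color 2 → {C}; color 3 → {E}; color 4 → {A, D}. Each edge has distinct colors on its endpoints.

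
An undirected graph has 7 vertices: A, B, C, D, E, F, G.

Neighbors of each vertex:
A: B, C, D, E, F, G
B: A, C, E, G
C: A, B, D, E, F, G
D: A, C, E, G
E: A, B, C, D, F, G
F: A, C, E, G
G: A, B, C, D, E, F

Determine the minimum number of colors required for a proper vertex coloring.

A, C, D, E, G form a clique, so at least 5 colors are needed.
One proper 5-coloring: A=4, B=5, C=1, D=5, E=3, F=5, G=2. No two adjacent vertices share a color.

5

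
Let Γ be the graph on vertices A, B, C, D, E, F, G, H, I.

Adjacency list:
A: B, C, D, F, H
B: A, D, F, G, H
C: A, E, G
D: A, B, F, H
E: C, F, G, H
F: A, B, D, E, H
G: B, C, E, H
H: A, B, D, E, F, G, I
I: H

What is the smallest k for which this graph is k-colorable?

5

A, B, D, F, H form a clique, so at least 5 colors are needed.
5 colors suffice: color 1 → {C, H}; color 2 → {F, G, I}; color 3 → {B, E}; color 4 → {A}; color 5 → {D}. No two adjacent vertices share a color.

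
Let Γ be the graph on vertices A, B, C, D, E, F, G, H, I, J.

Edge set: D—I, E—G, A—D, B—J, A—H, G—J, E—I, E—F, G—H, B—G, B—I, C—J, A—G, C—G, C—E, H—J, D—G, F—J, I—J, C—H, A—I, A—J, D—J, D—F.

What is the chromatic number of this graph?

C, G, H, J are mutually adjacent (a clique of size 4), so at least 4 colors are needed.
One proper 4-coloring: A=3, B=3, C=3, D=4, E=1, F=2, G=2, H=4, I=2, J=1. No two adjacent vertices share a color.

4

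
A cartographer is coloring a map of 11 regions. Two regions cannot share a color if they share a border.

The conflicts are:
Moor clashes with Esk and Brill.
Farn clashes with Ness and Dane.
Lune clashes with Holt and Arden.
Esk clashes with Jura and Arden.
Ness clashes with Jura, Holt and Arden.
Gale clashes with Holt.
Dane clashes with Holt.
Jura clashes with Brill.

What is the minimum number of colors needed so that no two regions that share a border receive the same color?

2

Ness and Arden conflict, so at least 2 colors are needed.
2 colors suffice: color 1 → {Lune, Esk, Ness, Gale, Dane, Brill}; color 2 → {Moor, Farn, Jura, Holt, Arden}. No two conflicting regions share a color.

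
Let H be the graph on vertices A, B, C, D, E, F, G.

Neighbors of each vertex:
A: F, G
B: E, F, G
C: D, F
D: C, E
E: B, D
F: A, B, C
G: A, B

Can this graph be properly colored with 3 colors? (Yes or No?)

The chromatic number is 3. The cycle D-C-F-B-E-D has odd length 5, so it cannot be 2-colored; at least 3 colors are needed.
3 colors suffice: color 1 → {D, F, G}; color 2 → {A, B, C}; color 3 → {E}.
That is already a proper 3-coloring.

Yes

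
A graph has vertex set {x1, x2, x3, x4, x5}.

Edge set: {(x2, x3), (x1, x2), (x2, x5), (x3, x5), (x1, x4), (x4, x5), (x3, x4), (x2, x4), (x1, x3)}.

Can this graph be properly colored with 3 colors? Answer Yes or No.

No

x2, x3, x4, x5 are mutually adjacent (a clique of size 4), so at least 4 colors are needed.
So 3 colors are not enough.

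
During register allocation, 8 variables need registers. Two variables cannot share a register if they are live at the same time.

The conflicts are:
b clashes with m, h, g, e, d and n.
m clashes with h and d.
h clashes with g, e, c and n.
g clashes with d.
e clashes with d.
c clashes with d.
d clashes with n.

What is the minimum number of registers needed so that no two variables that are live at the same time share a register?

b, d, n all conflict with each other, so at least 3 registers are needed.
3 registers suffice: register 1 → {h, d}; register 2 → {b, c}; register 3 → {m, g, e, n}. Every pair that conflicts lands in different registers.

3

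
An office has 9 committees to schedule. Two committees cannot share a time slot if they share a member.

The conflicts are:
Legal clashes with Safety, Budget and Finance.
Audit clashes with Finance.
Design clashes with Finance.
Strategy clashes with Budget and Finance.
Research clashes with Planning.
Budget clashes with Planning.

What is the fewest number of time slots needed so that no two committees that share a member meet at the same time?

Legal and Budget conflict, so at least 2 time slots are needed.
Using 2 time slots: Legal=2, Audit=2, Design=2, Strategy=2, Research=1, Safety=1, Budget=1, Planning=2, Finance=1. Every pair that conflicts lands in different time slots.

2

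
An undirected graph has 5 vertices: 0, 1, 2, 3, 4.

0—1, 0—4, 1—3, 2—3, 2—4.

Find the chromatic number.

3

The cycle 3-1-0-4-2-3 has odd length 5, so it cannot be 2-colored; at least 3 colors are needed.
3 colors suffice: 0=a, 1=b, 2=c, 3=a, 4=b. Every edge joins two different colors.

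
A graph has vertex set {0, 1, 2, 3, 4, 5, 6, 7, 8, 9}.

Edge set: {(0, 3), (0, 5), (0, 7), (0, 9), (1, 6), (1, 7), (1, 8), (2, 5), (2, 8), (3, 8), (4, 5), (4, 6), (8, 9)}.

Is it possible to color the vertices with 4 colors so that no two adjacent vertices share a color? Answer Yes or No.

The chromatic number is 3. The cycle 7-1-8-3-0-7 has odd length 5, so it cannot be 2-colored; at least 3 colors are needed.
3 colors suffice: color red → {0, 6, 8}; color blue → {1, 3, 5, 9}; color green → {2, 4, 7}.
Since 4 ≥ 3, a proper 4-coloring certainly exists.

Yes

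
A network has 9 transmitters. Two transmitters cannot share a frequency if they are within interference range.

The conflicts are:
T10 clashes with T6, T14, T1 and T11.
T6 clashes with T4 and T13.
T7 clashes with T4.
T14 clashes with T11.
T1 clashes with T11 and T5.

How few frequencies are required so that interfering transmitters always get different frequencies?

3

T10, T1, T11 are mutually in conflict, so at least 3 frequencies are needed.
A valid assignment using 3 frequencies: T10=1, T6=2, T7=2, T14=3, T1=3, T4=1, T13=1, T11=2, T5=1. Every pair that conflicts lands in different frequencies.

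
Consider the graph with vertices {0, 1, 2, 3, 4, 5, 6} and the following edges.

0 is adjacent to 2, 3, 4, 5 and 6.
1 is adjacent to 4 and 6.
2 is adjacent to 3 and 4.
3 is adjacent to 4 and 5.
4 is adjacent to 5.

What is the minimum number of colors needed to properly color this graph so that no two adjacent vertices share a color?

4

0, 2, 3, 4 form a clique, so at least 4 colors are needed.
4 colors suffice: color a → {4, 6}; color b → {0, 1}; color c → {3}; color d → {2, 5}. Every edge joins two different colors.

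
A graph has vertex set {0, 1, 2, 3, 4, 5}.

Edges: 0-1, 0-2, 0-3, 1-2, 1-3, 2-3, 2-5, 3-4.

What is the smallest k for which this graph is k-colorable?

4

0, 1, 2, 3 are pairwise adjacent (a clique of size 4), so at least 4 colors are needed.
A valid assignment using 4 colors: 0=d, 1=c, 2=a, 3=b, 4=a, 5=b. Every edge joins two different colors.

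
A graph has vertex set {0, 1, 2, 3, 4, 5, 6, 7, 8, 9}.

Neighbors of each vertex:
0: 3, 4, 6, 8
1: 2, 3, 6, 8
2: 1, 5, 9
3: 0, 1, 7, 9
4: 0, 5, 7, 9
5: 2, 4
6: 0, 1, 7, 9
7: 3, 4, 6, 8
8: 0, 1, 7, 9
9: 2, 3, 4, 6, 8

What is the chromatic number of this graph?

1 and 2 are adjacent, so at least 2 colors are needed.
2 colors suffice: color red → {0, 1, 5, 7, 9}; color blue → {2, 3, 4, 6, 8}. Each edge has distinct colors on its endpoints.

2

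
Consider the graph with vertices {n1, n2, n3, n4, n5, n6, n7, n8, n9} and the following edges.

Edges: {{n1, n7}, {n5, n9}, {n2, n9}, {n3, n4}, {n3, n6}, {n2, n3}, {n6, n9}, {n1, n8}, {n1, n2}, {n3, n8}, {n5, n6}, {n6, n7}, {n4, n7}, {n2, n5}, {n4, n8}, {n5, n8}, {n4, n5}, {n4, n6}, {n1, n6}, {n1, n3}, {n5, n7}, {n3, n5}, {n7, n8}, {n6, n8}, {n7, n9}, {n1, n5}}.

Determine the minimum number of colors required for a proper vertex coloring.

5

n3, n4, n5, n6, n8 form a clique, so at least 5 colors are needed.
A valid assignment using 5 colors: n1=P, n2=B, n3=Y, n4=P, n5=R, n6=B, n7=Y, n8=G, n9=G. Each edge has distinct colors on its endpoints.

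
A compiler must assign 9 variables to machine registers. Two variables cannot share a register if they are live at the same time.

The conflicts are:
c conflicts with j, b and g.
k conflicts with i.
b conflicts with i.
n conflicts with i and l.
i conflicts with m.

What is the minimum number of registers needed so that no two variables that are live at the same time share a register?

2

n and l conflict, so at least 2 registers are needed.
Using 2 registers: c=1, k=2, j=2, b=2, g=2, n=2, i=1, m=2, l=1. No two conflicting variables share a register.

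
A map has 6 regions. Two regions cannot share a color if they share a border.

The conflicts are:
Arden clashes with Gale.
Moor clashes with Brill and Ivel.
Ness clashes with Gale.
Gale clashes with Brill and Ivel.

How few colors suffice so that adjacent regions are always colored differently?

2

Arden and Gale conflict, so at least 2 colors are needed.
2 colors suffice: Arden=2, Moor=1, Ness=2, Gale=1, Brill=2, Ivel=2. No two conflicting regions share a color.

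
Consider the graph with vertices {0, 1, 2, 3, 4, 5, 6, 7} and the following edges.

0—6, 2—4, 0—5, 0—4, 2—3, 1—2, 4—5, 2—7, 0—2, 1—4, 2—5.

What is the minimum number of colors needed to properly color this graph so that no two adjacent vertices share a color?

4

0, 2, 4, 5 form a clique, so at least 4 colors are needed.
A valid assignment using 4 colors: 0=green, 1=green, 2=red, 3=blue, 4=blue, 5=yellow, 6=red, 7=blue. Every edge joins two different colors.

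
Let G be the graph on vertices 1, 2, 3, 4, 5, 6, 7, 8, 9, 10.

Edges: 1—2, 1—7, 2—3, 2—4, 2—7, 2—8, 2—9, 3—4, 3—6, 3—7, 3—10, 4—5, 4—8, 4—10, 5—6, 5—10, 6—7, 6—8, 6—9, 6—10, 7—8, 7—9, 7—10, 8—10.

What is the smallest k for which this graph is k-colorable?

4

6, 7, 8, 10 are mutually adjacent (a clique of size 4), so at least 4 colors are needed.
4 colors suffice: color red → {4, 7}; color blue → {2, 10}; color green → {1, 6}; color yellow → {3, 5, 8, 9}. No two adjacent vertices share a color.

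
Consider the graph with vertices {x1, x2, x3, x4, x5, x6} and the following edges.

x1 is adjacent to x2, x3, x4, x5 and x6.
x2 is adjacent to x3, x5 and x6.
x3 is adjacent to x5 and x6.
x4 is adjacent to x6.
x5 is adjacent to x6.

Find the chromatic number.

x1, x2, x3, x5, x6 are mutually adjacent (a clique of size 5), so at least 5 colors are needed.
A valid assignment using 5 colors: x1=2, x2=3, x3=5, x4=3, x5=4, x6=1. No two adjacent vertices share a color.

5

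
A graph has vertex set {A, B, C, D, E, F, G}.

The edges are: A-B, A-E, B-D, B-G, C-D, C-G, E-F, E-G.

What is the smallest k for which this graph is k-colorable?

2

B and D are adjacent, so at least 2 colors are needed.
One proper 2-coloring: A=1, B=2, C=2, D=1, E=2, F=1, G=1. Every edge joins two different colors.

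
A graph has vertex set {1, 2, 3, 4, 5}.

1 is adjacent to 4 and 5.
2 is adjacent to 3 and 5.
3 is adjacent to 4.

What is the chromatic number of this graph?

3

The cycle 3-2-5-1-4-3 has odd length 5, so it cannot be 2-colored; at least 3 colors are needed.
3 colors suffice: color a → {3, 5}; color b → {1, 2}; color c → {4}. Every edge joins two different colors.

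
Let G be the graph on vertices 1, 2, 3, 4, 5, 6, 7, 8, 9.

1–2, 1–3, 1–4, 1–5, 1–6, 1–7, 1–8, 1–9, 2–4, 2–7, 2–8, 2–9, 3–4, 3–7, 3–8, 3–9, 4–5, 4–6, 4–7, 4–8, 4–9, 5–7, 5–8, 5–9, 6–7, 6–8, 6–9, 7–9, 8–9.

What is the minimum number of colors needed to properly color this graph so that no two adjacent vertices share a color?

5

1, 4, 5, 8, 9 form a clique, so at least 5 colors are needed.
5 colors suffice: color a → {4}; color b → {9}; color c → {1}; color d → {7, 8}; color e → {2, 3, 5, 6}. Each edge has distinct colors on its endpoints.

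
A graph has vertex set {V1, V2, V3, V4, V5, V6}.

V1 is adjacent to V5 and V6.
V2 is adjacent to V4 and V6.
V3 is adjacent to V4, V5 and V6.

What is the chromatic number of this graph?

2

V2 and V4 are adjacent, so at least 2 colors are needed.
One proper 2-coloring: V1=B, V2=B, V3=B, V4=R, V5=R, V6=R. Each edge has distinct colors on its endpoints.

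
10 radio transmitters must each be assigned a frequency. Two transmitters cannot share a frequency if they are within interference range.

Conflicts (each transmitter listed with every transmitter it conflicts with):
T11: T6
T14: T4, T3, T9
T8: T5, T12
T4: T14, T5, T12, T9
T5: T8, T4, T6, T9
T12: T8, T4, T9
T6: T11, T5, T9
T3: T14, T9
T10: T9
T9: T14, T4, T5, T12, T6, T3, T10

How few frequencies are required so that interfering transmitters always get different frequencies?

3

T14, T3, T9 are mutually in conflict, so at least 3 frequencies are needed.
Using 3 frequencies: T11=1, T14=2, T8=1, T4=3, T5=2, T12=2, T6=3, T3=3, T10=2, T9=1. Each listed conflict is separated.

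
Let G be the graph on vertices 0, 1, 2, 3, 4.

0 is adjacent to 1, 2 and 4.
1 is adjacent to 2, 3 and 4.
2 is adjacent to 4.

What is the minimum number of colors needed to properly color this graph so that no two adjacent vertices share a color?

4

0, 1, 2, 4 are pairwise adjacent (a clique of size 4), so at least 4 colors are needed.
4 colors suffice: color a → {1}; color b → {0, 3}; color c → {2}; color d → {4}. Every edge joins two different colors.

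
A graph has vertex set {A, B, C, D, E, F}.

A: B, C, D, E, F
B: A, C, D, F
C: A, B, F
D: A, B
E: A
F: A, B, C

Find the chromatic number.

4

A, B, C, F form a clique, so at least 4 colors are needed.
One proper 4-coloring: A=1, B=2, C=3, D=3, E=2, F=4. Every edge joins two different colors.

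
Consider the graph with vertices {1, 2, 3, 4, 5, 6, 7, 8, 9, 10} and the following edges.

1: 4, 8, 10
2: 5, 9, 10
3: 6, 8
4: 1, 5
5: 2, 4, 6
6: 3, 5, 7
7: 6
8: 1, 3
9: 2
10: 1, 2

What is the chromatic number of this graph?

3

The cycle 10-2-5-4-1-10 has odd length 5, so it cannot be 2-colored; at least 3 colors are needed.
3 colors suffice: color a → {1, 2, 6}; color b → {3, 5, 7, 9, 10}; color c → {4, 8}. Every edge joins two different colors.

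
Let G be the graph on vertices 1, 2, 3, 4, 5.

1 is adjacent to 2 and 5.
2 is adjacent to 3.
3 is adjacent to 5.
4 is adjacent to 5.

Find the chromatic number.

2

1 and 2 are adjacent, so at least 2 colors are needed.
2 colors suffice: color a → {2, 5}; color b → {1, 3, 4}. No two adjacent vertices share a color.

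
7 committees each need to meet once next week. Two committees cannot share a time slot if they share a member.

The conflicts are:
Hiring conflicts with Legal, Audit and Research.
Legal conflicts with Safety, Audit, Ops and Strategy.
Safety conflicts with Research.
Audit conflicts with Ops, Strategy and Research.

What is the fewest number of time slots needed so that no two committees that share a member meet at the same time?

3

Legal, Audit, Ops all conflict with each other, so at least 3 time slots are needed.
3 time slots suffice: time slot 1 → {Safety, Audit}; time slot 2 → {Legal, Research}; time slot 3 → {Hiring, Ops, Strategy}. Each listed conflict is separated.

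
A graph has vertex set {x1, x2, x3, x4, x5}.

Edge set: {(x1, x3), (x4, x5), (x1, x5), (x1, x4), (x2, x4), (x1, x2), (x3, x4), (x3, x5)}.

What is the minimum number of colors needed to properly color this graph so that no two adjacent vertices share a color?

4

x1, x3, x4, x5 form a clique, so at least 4 colors are needed.
4 colors suffice: color R → {x4}; color B → {x1}; color G → {x2, x5}; color Y → {x3}. Every edge joins two different colors.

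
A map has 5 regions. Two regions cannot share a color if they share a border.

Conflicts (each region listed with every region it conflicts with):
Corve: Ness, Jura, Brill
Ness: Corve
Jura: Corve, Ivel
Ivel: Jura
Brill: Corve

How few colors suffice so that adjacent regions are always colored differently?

Corve and Brill conflict, so at least 2 colors are needed.
2 colors suffice: color 1 → {Corve, Ivel}; color 2 → {Ness, Jura, Brill}. Each listed conflict is separated.

2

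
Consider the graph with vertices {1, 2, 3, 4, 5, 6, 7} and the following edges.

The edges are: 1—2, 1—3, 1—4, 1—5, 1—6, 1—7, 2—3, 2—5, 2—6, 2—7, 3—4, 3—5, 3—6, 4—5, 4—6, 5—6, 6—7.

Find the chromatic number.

5

1, 2, 3, 5, 6 are pairwise adjacent (a clique of size 5), so at least 5 colors are needed.
5 colors suffice: 1=red, 2=yellow, 3=green, 4=yellow, 5=purple, 6=blue, 7=green. No two adjacent vertices share a color.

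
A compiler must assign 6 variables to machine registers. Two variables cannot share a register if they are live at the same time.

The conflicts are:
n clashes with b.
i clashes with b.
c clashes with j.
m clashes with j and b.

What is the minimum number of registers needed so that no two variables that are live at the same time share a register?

m and b conflict, so at least 2 registers are needed.
A valid assignment using 2 registers: n=2, i=2, c=2, m=2, j=1, b=1. No two conflicting variables share a register.

2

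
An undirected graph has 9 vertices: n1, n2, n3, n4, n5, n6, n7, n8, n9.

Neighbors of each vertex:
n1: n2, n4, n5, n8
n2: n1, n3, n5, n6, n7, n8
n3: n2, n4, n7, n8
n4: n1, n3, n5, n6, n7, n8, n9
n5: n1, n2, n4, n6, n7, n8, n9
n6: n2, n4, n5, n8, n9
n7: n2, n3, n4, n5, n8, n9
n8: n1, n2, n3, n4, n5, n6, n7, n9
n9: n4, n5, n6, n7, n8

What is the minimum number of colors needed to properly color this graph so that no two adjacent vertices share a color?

5

n4, n5, n6, n8, n9 are pairwise adjacent (a clique of size 5), so at least 5 colors are needed.
One proper 5-coloring: n1=Y, n2=G, n3=B, n4=G, n5=B, n6=Y, n7=Y, n8=R, n9=P. No two adjacent vertices share a color.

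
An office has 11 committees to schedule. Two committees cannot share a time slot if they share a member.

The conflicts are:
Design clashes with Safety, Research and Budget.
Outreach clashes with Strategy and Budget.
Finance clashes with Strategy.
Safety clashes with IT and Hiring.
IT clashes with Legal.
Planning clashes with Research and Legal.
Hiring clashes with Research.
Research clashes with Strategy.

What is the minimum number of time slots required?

3

The cycle Budget-Outreach-Strategy-Research-Design-Budget has odd length 5, so it cannot be 2-colored; at least 3 time slots are needed.
3 time slots suffice: time slot 1 → {Finance, Safety, Research, Legal, Budget}; time slot 2 → {Design, IT, Planning, Hiring, Strategy}; time slot 3 → {Outreach}. Every pair that conflicts lands in different time slots.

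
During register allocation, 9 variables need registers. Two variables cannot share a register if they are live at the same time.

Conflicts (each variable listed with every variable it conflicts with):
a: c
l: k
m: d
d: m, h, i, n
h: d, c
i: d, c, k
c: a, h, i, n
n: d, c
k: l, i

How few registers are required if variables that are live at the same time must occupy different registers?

a and c conflict, so at least 2 registers are needed.
A valid assignment using 2 registers: a=2, l=2, m=2, d=1, h=2, i=2, c=1, n=2, k=1. Each listed conflict is separated.

2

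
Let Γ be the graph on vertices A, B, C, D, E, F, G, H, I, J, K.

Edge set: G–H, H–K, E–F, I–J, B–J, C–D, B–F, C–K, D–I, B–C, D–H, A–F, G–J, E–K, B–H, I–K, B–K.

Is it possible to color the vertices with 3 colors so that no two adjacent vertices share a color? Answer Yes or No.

Yes

The chromatic number is 3. B, C, K are pairwise adjacent, so at least 3 colors are needed.
3 colors suffice: color 1 → {D, F, J, K}; color 2 → {A, B, E, G, I}; color 3 → {C, H}.
That is already a proper 3-coloring.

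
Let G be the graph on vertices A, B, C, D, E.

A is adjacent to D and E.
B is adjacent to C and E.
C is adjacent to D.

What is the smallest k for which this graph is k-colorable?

3

The cycle C-D-A-E-B-C has odd length 5, so it cannot be 2-colored; at least 3 colors are needed.
3 colors suffice: A=1, B=1, C=3, D=2, E=2. No two adjacent vertices share a color.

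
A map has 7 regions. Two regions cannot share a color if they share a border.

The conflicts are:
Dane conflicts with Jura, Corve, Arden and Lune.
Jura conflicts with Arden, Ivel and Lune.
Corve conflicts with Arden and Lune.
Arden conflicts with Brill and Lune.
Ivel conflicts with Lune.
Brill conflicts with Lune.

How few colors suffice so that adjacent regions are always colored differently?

4

Dane, Jura, Arden, Lune pairwise conflict, so at least 4 colors are needed.
A valid assignment using 4 colors: Dane=3, Jura=4, Corve=4, Arden=2, Ivel=2, Brill=3, Lune=1. No two conflicting regions share a color.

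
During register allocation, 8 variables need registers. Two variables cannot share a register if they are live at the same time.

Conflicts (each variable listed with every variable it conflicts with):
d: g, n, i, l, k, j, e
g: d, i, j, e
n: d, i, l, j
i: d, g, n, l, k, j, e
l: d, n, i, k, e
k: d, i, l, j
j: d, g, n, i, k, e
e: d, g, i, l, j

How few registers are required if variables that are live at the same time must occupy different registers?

d, g, i, j, e pairwise conflict, so at least 5 registers are needed.
5 registers suffice: register 1 → {i}; register 2 → {d}; register 3 → {l, j}; register 4 → {n, k, e}; register 5 → {g}. Every pair that conflicts lands in different registers.

5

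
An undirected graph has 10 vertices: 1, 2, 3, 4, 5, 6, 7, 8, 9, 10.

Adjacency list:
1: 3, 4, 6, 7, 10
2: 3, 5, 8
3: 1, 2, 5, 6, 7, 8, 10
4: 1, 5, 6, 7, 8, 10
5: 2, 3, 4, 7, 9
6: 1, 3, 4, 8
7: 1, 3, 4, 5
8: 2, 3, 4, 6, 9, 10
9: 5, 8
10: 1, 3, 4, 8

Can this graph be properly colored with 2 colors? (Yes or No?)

No

2, 3, 8 are pairwise adjacent, so at least 3 colors are needed.
So 2 colors are not enough.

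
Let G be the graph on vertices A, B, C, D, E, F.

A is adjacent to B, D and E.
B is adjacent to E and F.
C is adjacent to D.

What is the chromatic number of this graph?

A, B, E are pairwise adjacent, so at least 3 colors are needed.
3 colors suffice: A=blue, B=red, C=blue, D=red, E=green, F=blue. Each edge has distinct colors on its endpoints.

3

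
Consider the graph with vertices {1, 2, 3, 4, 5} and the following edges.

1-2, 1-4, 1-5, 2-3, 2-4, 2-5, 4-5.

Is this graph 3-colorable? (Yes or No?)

1, 2, 4, 5 are pairwise adjacent (a clique of size 4), so at least 4 colors are needed.
So 3 colors are not enough.

No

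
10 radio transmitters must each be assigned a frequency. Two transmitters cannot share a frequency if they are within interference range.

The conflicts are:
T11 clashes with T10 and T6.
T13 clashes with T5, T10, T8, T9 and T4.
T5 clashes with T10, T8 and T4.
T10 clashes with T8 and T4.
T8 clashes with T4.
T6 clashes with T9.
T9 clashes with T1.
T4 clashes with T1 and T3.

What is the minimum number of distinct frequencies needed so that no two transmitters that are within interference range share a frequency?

T13, T5, T10, T8, T4 all conflict with each other, so at least 5 frequencies are needed.
5 frequencies suffice: frequency 1 → {T11, T9, T4}; frequency 2 → {T13, T6, T1, T3}; frequency 3 → {T10}; frequency 4 → {T5}; frequency 5 → {T8}. No two conflicting transmitters share a frequency.

5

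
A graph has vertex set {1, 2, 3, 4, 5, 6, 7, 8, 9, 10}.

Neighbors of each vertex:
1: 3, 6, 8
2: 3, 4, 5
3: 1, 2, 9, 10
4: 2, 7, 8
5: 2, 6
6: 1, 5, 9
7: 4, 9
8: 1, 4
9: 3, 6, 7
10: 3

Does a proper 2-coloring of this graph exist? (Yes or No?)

No

The cycle 2-4-8-1-3-2 has odd length 5, so it cannot be 2-colored; at least 3 colors are needed.
So 2 colors are not enough.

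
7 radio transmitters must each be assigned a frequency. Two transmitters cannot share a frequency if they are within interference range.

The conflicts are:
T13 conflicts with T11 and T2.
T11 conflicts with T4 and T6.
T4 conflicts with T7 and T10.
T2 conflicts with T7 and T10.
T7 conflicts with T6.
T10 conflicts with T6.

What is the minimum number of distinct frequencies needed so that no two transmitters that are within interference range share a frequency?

3

The cycle T11-T6-T10-T2-T13-T11 has odd length 5, so it cannot be 2-colored; at least 3 frequencies are needed.
3 frequencies suffice: frequency 1 → {T11, T7, T10}; frequency 2 → {T4, T2, T6}; frequency 3 → {T13}. Every pair that conflicts lands in different frequencies.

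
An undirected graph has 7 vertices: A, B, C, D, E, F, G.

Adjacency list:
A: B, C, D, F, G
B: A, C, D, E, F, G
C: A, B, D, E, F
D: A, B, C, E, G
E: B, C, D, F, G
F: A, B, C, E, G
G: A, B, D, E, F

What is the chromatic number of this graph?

A, B, F, G are mutually adjacent (a clique of size 4), so at least 4 colors are needed.
One proper 4-coloring: A=2, B=1, C=3, D=4, E=2, F=4, G=3. Every edge joins two different colors.

4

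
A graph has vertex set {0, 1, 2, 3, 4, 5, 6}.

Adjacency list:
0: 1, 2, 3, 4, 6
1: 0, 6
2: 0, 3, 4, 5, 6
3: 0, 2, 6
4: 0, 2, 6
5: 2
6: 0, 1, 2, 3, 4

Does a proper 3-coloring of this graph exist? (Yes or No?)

0, 2, 4, 6 form a clique, so at least 4 colors are needed.
So 3 colors are not enough.

No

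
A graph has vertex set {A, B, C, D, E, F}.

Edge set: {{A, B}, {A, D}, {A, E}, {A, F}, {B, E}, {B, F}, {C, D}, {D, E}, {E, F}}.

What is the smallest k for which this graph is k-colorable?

4

A, B, E, F form a clique, so at least 4 colors are needed.
4 colors suffice: A=2, B=4, C=1, D=3, E=1, F=3. Each edge has distinct colors on its endpoints.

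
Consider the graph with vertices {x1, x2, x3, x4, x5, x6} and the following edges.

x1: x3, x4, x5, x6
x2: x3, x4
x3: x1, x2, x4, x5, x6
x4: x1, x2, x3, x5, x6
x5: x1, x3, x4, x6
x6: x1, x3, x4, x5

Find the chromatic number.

x1, x3, x4, x5, x6 form a clique, so at least 5 colors are needed.
One proper 5-coloring: x1=5, x2=3, x3=1, x4=2, x5=3, x6=4. Each edge has distinct colors on its endpoints.

5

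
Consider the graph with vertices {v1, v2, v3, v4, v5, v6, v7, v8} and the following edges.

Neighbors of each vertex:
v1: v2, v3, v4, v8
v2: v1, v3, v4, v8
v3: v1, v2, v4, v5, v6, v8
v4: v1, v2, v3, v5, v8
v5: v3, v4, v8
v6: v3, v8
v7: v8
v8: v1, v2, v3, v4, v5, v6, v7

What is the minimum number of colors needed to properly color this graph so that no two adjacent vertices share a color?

v1, v2, v3, v4, v8 are mutually adjacent (a clique of size 5), so at least 5 colors are needed.
A valid assignment using 5 colors: v1=yellow, v2=purple, v3=blue, v4=green, v5=yellow, v6=green, v7=blue, v8=red. Every edge joins two different colors.

5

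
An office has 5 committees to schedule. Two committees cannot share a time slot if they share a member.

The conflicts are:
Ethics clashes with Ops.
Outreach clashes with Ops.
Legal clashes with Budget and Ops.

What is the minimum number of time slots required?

Ethics and Ops conflict, so at least 2 time slots are needed.
2 time slots suffice: Ethics=2, Outreach=2, Legal=2, Budget=1, Ops=1. No two conflicting committees share a time slot.

2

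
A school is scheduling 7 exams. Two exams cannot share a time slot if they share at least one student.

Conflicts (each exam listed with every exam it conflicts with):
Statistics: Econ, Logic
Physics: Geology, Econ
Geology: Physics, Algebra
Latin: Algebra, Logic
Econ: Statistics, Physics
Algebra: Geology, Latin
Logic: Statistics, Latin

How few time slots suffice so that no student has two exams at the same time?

The cycle Algebra-Geology-Physics-Econ-Statistics-Logic-Latin-Algebra has odd length 7, so it cannot be 2-colored; at least 3 time slots are needed.
A valid assignment using 3 time slots: Statistics=3, Physics=2, Geology=1, Latin=1, Econ=1, Algebra=2, Logic=2. Every pair that conflicts lands in different time slots.

3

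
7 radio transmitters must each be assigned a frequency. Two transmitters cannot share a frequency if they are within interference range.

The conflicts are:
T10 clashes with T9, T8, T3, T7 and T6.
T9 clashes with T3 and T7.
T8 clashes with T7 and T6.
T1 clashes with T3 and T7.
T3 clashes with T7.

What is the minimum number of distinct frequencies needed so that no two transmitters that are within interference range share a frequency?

T10, T9, T3, T7 pairwise conflict, so at least 4 frequencies are needed.
4 frequencies suffice: frequency 1 → {T10, T1}; frequency 2 → {T7, T6}; frequency 3 → {T8, T3}; frequency 4 → {T9}. No two conflicting transmitters share a frequency.

4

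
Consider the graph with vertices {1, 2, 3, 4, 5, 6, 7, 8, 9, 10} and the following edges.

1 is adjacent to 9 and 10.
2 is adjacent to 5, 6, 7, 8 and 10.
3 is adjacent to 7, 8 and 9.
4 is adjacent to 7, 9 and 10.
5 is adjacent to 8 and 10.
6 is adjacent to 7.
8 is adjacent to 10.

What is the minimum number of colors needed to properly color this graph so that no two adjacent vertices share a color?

2, 5, 8, 10 are pairwise adjacent (a clique of size 4), so at least 4 colors are needed.
4 colors suffice: 1=a, 2=a, 3=a, 4=a, 5=d, 6=c, 7=b, 8=c, 9=b, 10=b. Each edge has distinct colors on its endpoints.

4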